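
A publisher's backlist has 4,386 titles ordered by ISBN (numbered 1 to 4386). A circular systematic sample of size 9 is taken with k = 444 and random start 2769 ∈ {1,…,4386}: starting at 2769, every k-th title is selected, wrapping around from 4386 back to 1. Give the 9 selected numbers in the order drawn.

2769, 3213, 3657, 4101, 159, 603, 1047, 1491, 1935

Selection 1: 2769
Selection 2: 2769 + 444 = 3213
Selection 3: 3213 + 444 = 3657
Selection 4: 3657 + 444 = 4101
Selection 5: 4101 + 444 = 4545 → 4545 − 4386 = 159
Selection 6: 159 + 444 = 603
Selection 7: 603 + 444 = 1047
Selection 8: 1047 + 444 = 1491
Selection 9: 1491 + 444 = 1935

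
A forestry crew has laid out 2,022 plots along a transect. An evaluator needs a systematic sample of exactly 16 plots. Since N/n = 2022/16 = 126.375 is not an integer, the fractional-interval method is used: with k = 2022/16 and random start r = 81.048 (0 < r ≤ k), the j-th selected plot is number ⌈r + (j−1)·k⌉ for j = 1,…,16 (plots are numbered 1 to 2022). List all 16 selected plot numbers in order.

j=1: r + 0k = 81.048 → ⌈·⌉ = 82
j=2: r + 1k = 207.423 → ⌈·⌉ = 208
j=3: r + 2k = 333.798 → ⌈·⌉ = 334
j=4: r + 3k = 460.173 → ⌈·⌉ = 461
j=5: r + 4k = 586.548 → ⌈·⌉ = 587
j=6: r + 5k = 712.923 → ⌈·⌉ = 713
j=7: r + 6k = 839.298 → ⌈·⌉ = 840
j=8: r + 7k = 965.673 → ⌈·⌉ = 966
j=9: r + 8k = 1092.048 → ⌈·⌉ = 1093
j=10: r + 9k = 1218.423 → ⌈·⌉ = 1219
j=11: r + 10k = 1344.798 → ⌈·⌉ = 1345
j=12: r + 11k = 1471.173 → ⌈·⌉ = 1472
j=13: r + 12k = 1597.548 → ⌈·⌉ = 1598
j=14: r + 13k = 1723.923 → ⌈·⌉ = 1724
j=15: r + 14k = 1850.298 → ⌈·⌉ = 1851
j=16: r + 15k = 1976.673 → ⌈·⌉ = 1977

82, 208, 334, 461, 587, 713, 840, 966, 1093, 1219, 1345, 1472, 1598, 1724, 1851, 1977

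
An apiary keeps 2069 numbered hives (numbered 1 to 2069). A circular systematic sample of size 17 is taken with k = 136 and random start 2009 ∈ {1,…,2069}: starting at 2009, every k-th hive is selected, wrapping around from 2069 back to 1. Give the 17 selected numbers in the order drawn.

Selection 1: 2009
Selection 2: 2009 + 136 = 2145 → 2145 − 2069 = 76
Selection 3: 76 + 136 = 212
Selection 4: 212 + 136 = 348
Selection 5: 348 + 136 = 484
Selection 6: 484 + 136 = 620
Selection 7: 620 + 136 = 756
Selection 8: 756 + 136 = 892
Selection 9: 892 + 136 = 1028
Selection 10: 1028 + 136 = 1164
Selection 11: 1164 + 136 = 1300
Selection 12: 1300 + 136 = 1436
Selection 13: 1436 + 136 = 1572
Selection 14: 1572 + 136 = 1708
Selection 15: 1708 + 136 = 1844
Selection 16: 1844 + 136 = 1980
Selection 17: 1980 + 136 = 2116 → 2116 − 2069 = 47

2009, 76, 212, 348, 484, 620, 756, 892, 1028, 1164, 1300, 1436, 1572, 1708, 1844, 1980, 47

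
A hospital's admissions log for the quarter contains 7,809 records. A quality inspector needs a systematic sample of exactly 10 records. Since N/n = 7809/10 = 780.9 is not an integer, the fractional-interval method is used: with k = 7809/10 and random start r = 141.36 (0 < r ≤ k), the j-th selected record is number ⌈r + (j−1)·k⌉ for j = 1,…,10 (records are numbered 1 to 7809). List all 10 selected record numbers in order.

j=1: r + 0k = 141.36 → ⌈·⌉ = 142
j=2: r + 1k = 922.26 → ⌈·⌉ = 923
j=3: r + 2k = 1703.16 → ⌈·⌉ = 1704
j=4: r + 3k = 2484.06 → ⌈·⌉ = 2485
j=5: r + 4k = 3264.96 → ⌈·⌉ = 3265
j=6: r + 5k = 4045.86 → ⌈·⌉ = 4046
j=7: r + 6k = 4826.76 → ⌈·⌉ = 4827
j=8: r + 7k = 5607.66 → ⌈·⌉ = 5608
j=9: r + 8k = 6388.56 → ⌈·⌉ = 6389
j=10: r + 9k = 7169.46 → ⌈·⌉ = 7170

142, 923, 1704, 2485, 3265, 4046, 4827, 5608, 6389, 7170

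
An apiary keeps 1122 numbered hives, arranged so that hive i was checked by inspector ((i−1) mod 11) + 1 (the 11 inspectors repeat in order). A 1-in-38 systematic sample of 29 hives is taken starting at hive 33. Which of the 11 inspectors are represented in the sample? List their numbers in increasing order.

Consecutive selections differ by k = 38, so their inspector numbers differ by 38 mod 11 = 5.
gcd(38, 11) = 1, so the sample visits 11/1 = 11 distinct residues mod 11.
Start 33 is inspector 11; the inspectors hit are 1, 2, 3, 4, 5, 6, 7, 8, 9, 10, 11.

1, 2, 3, 4, 5, 6, 7, 8, 9, 10, 11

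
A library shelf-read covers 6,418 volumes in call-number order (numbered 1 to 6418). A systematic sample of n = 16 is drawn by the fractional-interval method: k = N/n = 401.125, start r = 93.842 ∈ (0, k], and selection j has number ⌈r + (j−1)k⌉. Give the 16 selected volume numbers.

94, 495, 897, 1298, 1699, 2100, 2501, 2902, 3303, 3704, 4106, 4507, 4908, 5309, 5710, 6111

j=1: r + 0k = 93.842 → ⌈·⌉ = 94
j=2: r + 1k = 494.967 → ⌈·⌉ = 495
j=3: r + 2k = 896.092 → ⌈·⌉ = 897
j=4: r + 3k = 1297.217 → ⌈·⌉ = 1298
j=5: r + 4k = 1698.342 → ⌈·⌉ = 1699
j=6: r + 5k = 2099.467 → ⌈·⌉ = 2100
j=7: r + 6k = 2500.592 → ⌈·⌉ = 2501
j=8: r + 7k = 2901.717 → ⌈·⌉ = 2902
j=9: r + 8k = 3302.842 → ⌈·⌉ = 3303
j=10: r + 9k = 3703.967 → ⌈·⌉ = 3704
j=11: r + 10k = 4105.092 → ⌈·⌉ = 4106
j=12: r + 11k = 4506.217 → ⌈·⌉ = 4507
j=13: r + 12k = 4907.342 → ⌈·⌉ = 4908
j=14: r + 13k = 5308.467 → ⌈·⌉ = 5309
j=15: r + 14k = 5709.592 → ⌈·⌉ = 5710
j=16: r + 15k = 6110.717 → ⌈·⌉ = 6111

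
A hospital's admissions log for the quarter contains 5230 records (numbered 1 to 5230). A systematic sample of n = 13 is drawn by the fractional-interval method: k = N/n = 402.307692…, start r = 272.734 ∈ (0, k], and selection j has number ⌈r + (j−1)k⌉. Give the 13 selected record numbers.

j=1: r + 0k = 272.734 → ⌈·⌉ = 273
j=2: r + 1k = 675.041692… → ⌈·⌉ = 676
j=3: r + 2k = 1077.349384… → ⌈·⌉ = 1078
j=4: r + 3k = 1479.657076… → ⌈·⌉ = 1480
j=5: r + 4k = 1881.964769… → ⌈·⌉ = 1882
j=6: r + 5k = 2284.272461… → ⌈·⌉ = 2285
j=7: r + 6k = 2686.580153… → ⌈·⌉ = 2687
j=8: r + 7k = 3088.887846… → ⌈·⌉ = 3089
j=9: r + 8k = 3491.195538… → ⌈·⌉ = 3492
j=10: r + 9k = 3893.503230… → ⌈·⌉ = 3894
j=11: r + 10k = 4295.810923… → ⌈·⌉ = 4296
j=12: r + 11k = 4698.118615… → ⌈·⌉ = 4699
j=13: r + 12k = 5100.426307… → ⌈·⌉ = 5101

273, 676, 1078, 1480, 1882, 2285, 2687, 3089, 3492, 3894, 4296, 4699, 5101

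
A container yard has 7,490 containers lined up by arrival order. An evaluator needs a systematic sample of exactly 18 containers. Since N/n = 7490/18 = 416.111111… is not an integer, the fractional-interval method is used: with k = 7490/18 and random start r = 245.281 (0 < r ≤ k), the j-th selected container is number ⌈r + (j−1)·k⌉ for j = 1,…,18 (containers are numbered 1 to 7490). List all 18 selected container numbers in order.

246, 662, 1078, 1494, 1910, 2326, 2742, 3159, 3575, 3991, 4407, 4823, 5239, 5655, 6071, 6487, 6904, 7320

j=1: r + 0k = 245.281 → ⌈·⌉ = 246
j=2: r + 1k = 661.392111… → ⌈·⌉ = 662
j=3: r + 2k = 1077.503222… → ⌈·⌉ = 1078
j=4: r + 3k = 1493.614333… → ⌈·⌉ = 1494
j=5: r + 4k = 1909.725444… → ⌈·⌉ = 1910
j=6: r + 5k = 2325.836555… → ⌈·⌉ = 2326
j=7: r + 6k = 2741.947666… → ⌈·⌉ = 2742
j=8: r + 7k = 3158.058777… → ⌈·⌉ = 3159
j=9: r + 8k = 3574.169888… → ⌈·⌉ = 3575
j=10: r + 9k = 3990.281 → ⌈·⌉ = 3991
j=11: r + 10k = 4406.392111… → ⌈·⌉ = 4407
j=12: r + 11k = 4822.503222… → ⌈·⌉ = 4823
j=13: r + 12k = 5238.614333… → ⌈·⌉ = 5239
j=14: r + 13k = 5654.725444… → ⌈·⌉ = 5655
j=15: r + 14k = 6070.836555… → ⌈·⌉ = 6071
j=16: r + 15k = 6486.947666… → ⌈·⌉ = 6487
j=17: r + 16k = 6903.058777… → ⌈·⌉ = 6904
j=18: r + 17k = 7319.169888… → ⌈·⌉ = 7320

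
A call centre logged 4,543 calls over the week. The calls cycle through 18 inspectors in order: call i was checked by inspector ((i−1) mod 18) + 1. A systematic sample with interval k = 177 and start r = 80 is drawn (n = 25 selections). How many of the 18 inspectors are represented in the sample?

6

Consecutive selections differ by k = 177, so their inspector numbers differ by 177 mod 18 = 15.
gcd(177, 18) = 3, so the sample visits 18/3 = 6 distinct residues mod 18.
Start 80 is inspector 8; the inspectors hit are 2, 5, 8, 11, 14, 17.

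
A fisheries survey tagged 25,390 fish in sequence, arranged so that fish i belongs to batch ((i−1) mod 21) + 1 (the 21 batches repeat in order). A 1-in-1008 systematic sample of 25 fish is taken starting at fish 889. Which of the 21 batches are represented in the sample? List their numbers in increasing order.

Consecutive selections differ by k = 1008, so their batch numbers differ by 1008 mod 21 = 0.
gcd(1008, 21) = 21, so the sample visits 21/21 = 1 distinct residues mod 21.
Start 889 is batch 7; the batches hit are 7.

7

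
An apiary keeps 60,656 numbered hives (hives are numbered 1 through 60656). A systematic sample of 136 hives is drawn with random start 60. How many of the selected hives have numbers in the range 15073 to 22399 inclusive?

k = 60656/136 = 446
First selection ≥ 15073: 60 + ⌈(15073−60)/446⌉·446 = 60 + 34×446 = 15224
Last selection ≤ 22399: 60 + ⌊(22399−60)/446⌋·446 = 60 + 50×446 = 22360
Count = 50 − 34 + 1 = 17

17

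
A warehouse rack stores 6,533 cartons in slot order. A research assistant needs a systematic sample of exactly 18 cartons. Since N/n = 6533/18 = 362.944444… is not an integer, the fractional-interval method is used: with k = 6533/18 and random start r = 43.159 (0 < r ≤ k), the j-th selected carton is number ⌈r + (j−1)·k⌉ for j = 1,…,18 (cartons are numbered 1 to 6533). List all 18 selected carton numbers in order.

j=1: r + 0k = 43.159 → ⌈·⌉ = 44
j=2: r + 1k = 406.103444… → ⌈·⌉ = 407
j=3: r + 2k = 769.047888… → ⌈·⌉ = 770
j=4: r + 3k = 1131.992333… → ⌈·⌉ = 1132
j=5: r + 4k = 1494.936777… → ⌈·⌉ = 1495
j=6: r + 5k = 1857.881222… → ⌈·⌉ = 1858
j=7: r + 6k = 2220.825666… → ⌈·⌉ = 2221
j=8: r + 7k = 2583.770111… → ⌈·⌉ = 2584
j=9: r + 8k = 2946.714555… → ⌈·⌉ = 2947
j=10: r + 9k = 3309.659 → ⌈·⌉ = 3310
j=11: r + 10k = 3672.603444… → ⌈·⌉ = 3673
j=12: r + 11k = 4035.547888… → ⌈·⌉ = 4036
j=13: r + 12k = 4398.492333… → ⌈·⌉ = 4399
j=14: r + 13k = 4761.436777… → ⌈·⌉ = 4762
j=15: r + 14k = 5124.381222… → ⌈·⌉ = 5125
j=16: r + 15k = 5487.325666… → ⌈·⌉ = 5488
j=17: r + 16k = 5850.270111… → ⌈·⌉ = 5851
j=18: r + 17k = 6213.214555… → ⌈·⌉ = 6214

44, 407, 770, 1132, 1495, 1858, 2221, 2584, 2947, 3310, 3673, 4036, 4399, 4762, 5125, 5488, 5851, 6214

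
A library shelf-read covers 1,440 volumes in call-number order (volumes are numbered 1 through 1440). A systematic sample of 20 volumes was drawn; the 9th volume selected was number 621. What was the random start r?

45

k = 1440/20 = 72
r = 621 − (9−1)×72 = 621 − 576 = 45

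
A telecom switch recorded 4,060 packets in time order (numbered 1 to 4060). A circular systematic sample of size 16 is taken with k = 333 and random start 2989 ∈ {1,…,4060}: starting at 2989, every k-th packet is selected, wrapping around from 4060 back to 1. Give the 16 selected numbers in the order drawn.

Selection 1: 2989
Selection 2: 2989 + 333 = 3322
Selection 3: 3322 + 333 = 3655
Selection 4: 3655 + 333 = 3988
Selection 5: 3988 + 333 = 4321 → 4321 − 4060 = 261
Selection 6: 261 + 333 = 594
Selection 7: 594 + 333 = 927
Selection 8: 927 + 333 = 1260
Selection 9: 1260 + 333 = 1593
Selection 10: 1593 + 333 = 1926
Selection 11: 1926 + 333 = 2259
Selection 12: 2259 + 333 = 2592
Selection 13: 2592 + 333 = 2925
Selection 14: 2925 + 333 = 3258
Selection 15: 3258 + 333 = 3591
Selection 16: 3591 + 333 = 3924

2989, 3322, 3655, 3988, 261, 594, 927, 1260, 1593, 1926, 2259, 2592, 2925, 3258, 3591, 3924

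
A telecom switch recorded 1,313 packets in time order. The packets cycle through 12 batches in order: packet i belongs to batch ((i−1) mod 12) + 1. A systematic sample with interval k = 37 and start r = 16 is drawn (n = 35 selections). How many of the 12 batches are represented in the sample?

Consecutive selections differ by k = 37, so their batch numbers differ by 37 mod 12 = 1.
gcd(37, 12) = 1, so the sample visits 12/1 = 12 distinct residues mod 12.
Start 16 is batch 4; the batches hit are 1, 2, 3, 4, 5, 6, 7, 8, 9, 10, 11, 12.

12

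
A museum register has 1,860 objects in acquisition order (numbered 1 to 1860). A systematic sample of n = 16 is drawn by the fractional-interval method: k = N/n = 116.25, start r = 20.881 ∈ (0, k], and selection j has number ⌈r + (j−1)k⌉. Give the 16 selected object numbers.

j=1: r + 0k = 20.881 → ⌈·⌉ = 21
j=2: r + 1k = 137.131 → ⌈·⌉ = 138
j=3: r + 2k = 253.381 → ⌈·⌉ = 254
j=4: r + 3k = 369.631 → ⌈·⌉ = 370
j=5: r + 4k = 485.881 → ⌈·⌉ = 486
j=6: r + 5k = 602.131 → ⌈·⌉ = 603
j=7: r + 6k = 718.381 → ⌈·⌉ = 719
j=8: r + 7k = 834.631 → ⌈·⌉ = 835
j=9: r + 8k = 950.881 → ⌈·⌉ = 951
j=10: r + 9k = 1067.131 → ⌈·⌉ = 1068
j=11: r + 10k = 1183.381 → ⌈·⌉ = 1184
j=12: r + 11k = 1299.631 → ⌈·⌉ = 1300
j=13: r + 12k = 1415.881 → ⌈·⌉ = 1416
j=14: r + 13k = 1532.131 → ⌈·⌉ = 1533
j=15: r + 14k = 1648.381 → ⌈·⌉ = 1649
j=16: r + 15k = 1764.631 → ⌈·⌉ = 1765

21, 138, 254, 370, 486, 603, 719, 835, 951, 1068, 1184, 1300, 1416, 1533, 1649, 1765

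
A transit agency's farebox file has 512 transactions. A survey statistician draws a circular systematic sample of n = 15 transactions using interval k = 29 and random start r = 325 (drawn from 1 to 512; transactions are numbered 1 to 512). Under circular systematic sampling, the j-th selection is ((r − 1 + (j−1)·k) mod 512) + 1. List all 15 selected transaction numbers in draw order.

Selection 1: 325
Selection 2: 325 + 29 = 354
Selection 3: 354 + 29 = 383
Selection 4: 383 + 29 = 412
Selection 5: 412 + 29 = 441
Selection 6: 441 + 29 = 470
Selection 7: 470 + 29 = 499
Selection 8: 499 + 29 = 528 → 528 − 512 = 16
Selection 9: 16 + 29 = 45
Selection 10: 45 + 29 = 74
Selection 11: 74 + 29 = 103
Selection 12: 103 + 29 = 132
Selection 13: 132 + 29 = 161
Selection 14: 161 + 29 = 190
Selection 15: 190 + 29 = 219

325, 354, 383, 412, 441, 470, 499, 16, 45, 74, 103, 132, 161, 190, 219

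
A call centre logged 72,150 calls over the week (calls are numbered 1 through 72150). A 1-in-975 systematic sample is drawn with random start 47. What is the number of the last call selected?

71222

k = 975
74th selection = r + (74−1)·k = 47 + 73×975 = 47 + 71175 = 71222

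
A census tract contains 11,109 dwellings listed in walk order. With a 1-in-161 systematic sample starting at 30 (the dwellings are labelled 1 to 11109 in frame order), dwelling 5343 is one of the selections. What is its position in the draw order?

k = 161
position = (5343 − 30)/161 + 1 = 5313/161 + 1 = 33 + 1 = 34

34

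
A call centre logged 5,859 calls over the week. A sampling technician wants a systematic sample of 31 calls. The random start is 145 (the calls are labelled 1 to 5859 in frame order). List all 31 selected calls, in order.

k = N/n = 5859/31 = 189
call 1: 145
call 2: 145 + 189 = 334
call 3: 334 + 189 = 523
call 4: 523 + 189 = 712
call 5: 712 + 189 = 901
call 6: 901 + 189 = 1090
call 7: 1090 + 189 = 1279
call 8: 1279 + 189 = 1468
call 9: 1468 + 189 = 1657
call 10: 1657 + 189 = 1846
call 11: 1846 + 189 = 2035
call 12: 2035 + 189 = 2224
call 13: 2224 + 189 = 2413
call 14: 2413 + 189 = 2602
call 15: 2602 + 189 = 2791
call 16: 2791 + 189 = 2980
call 17: 2980 + 189 = 3169
call 18: 3169 + 189 = 3358
call 19: 3358 + 189 = 3547
call 20: 3547 + 189 = 3736
call 21: 3736 + 189 = 3925
call 22: 3925 + 189 = 4114
call 23: 4114 + 189 = 4303
call 24: 4303 + 189 = 4492
call 25: 4492 + 189 = 4681
call 26: 4681 + 189 = 4870
call 27: 4870 + 189 = 5059
call 28: 5059 + 189 = 5248
call 29: 5248 + 189 = 5437
call 30: 5437 + 189 = 5626
call 31: 5626 + 189 = 5815

145, 334, 523, 712, 901, 1090, 1279, 1468, 1657, 1846, 2035, 2224, 2413, 2602, 2791, 2980, 3169, 3358, 3547, 3736, 3925, 4114, 4303, 4492, 4681, 4870, 5059, 5248, 5437, 5626, 5815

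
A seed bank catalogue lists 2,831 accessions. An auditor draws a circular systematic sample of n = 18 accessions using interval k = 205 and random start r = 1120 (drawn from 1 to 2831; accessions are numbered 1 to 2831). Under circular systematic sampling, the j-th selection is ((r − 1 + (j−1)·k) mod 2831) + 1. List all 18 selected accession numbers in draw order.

Selection 1: 1120
Selection 2: 1120 + 205 = 1325
Selection 3: 1325 + 205 = 1530
Selection 4: 1530 + 205 = 1735
Selection 5: 1735 + 205 = 1940
Selection 6: 1940 + 205 = 2145
Selection 7: 2145 + 205 = 2350
Selection 8: 2350 + 205 = 2555
Selection 9: 2555 + 205 = 2760
Selection 10: 2760 + 205 = 2965 → 2965 − 2831 = 134
Selection 11: 134 + 205 = 339
Selection 12: 339 + 205 = 544
Selection 13: 544 + 205 = 749
Selection 14: 749 + 205 = 954
Selection 15: 954 + 205 = 1159
Selection 16: 1159 + 205 = 1364
Selection 17: 1364 + 205 = 1569
Selection 18: 1569 + 205 = 1774

1120, 1325, 1530, 1735, 1940, 2145, 2350, 2555, 2760, 134, 339, 544, 749, 954, 1159, 1364, 1569, 1774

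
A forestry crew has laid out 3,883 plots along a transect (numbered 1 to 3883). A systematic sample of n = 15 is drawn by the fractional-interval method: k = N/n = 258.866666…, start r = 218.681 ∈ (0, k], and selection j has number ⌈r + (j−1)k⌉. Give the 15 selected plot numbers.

j=1: r + 0k = 218.681 → ⌈·⌉ = 219
j=2: r + 1k = 477.547666… → ⌈·⌉ = 478
j=3: r + 2k = 736.414333… → ⌈·⌉ = 737
j=4: r + 3k = 995.281 → ⌈·⌉ = 996
j=5: r + 4k = 1254.147666… → ⌈·⌉ = 1255
j=6: r + 5k = 1513.014333… → ⌈·⌉ = 1514
j=7: r + 6k = 1771.881 → ⌈·⌉ = 1772
j=8: r + 7k = 2030.747666… → ⌈·⌉ = 2031
j=9: r + 8k = 2289.614333… → ⌈·⌉ = 2290
j=10: r + 9k = 2548.481 → ⌈·⌉ = 2549
j=11: r + 10k = 2807.347666… → ⌈·⌉ = 2808
j=12: r + 11k = 3066.214333… → ⌈·⌉ = 3067
j=13: r + 12k = 3325.081 → ⌈·⌉ = 3326
j=14: r + 13k = 3583.947666… → ⌈·⌉ = 3584
j=15: r + 14k = 3842.814333… → ⌈·⌉ = 3843

219, 478, 737, 996, 1255, 1514, 1772, 2031, 2290, 2549, 2808, 3067, 3326, 3584, 3843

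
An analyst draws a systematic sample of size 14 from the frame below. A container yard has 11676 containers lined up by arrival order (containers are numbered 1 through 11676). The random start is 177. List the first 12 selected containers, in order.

177, 1011, 1845, 2679, 3513, 4347, 5181, 6015, 6849, 7683, 8517, 9351

k = N/n = 11676/14 = 834
container 1: 177
container 2: 177 + 834 = 1011
container 3: 1011 + 834 = 1845
container 4: 1845 + 834 = 2679
container 5: 2679 + 834 = 3513
container 6: 3513 + 834 = 4347
container 7: 4347 + 834 = 5181
container 8: 5181 + 834 = 6015
container 9: 6015 + 834 = 6849
container 10: 6849 + 834 = 7683
container 11: 7683 + 834 = 8517
container 12: 8517 + 834 = 9351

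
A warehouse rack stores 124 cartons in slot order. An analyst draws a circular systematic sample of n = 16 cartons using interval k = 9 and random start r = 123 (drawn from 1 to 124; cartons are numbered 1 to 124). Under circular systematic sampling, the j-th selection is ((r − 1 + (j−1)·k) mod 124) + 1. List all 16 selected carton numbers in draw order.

Selection 1: 123
Selection 2: 123 + 9 = 132 → 132 − 124 = 8
Selection 3: 8 + 9 = 17
Selection 4: 17 + 9 = 26
Selection 5: 26 + 9 = 35
Selection 6: 35 + 9 = 44
Selection 7: 44 + 9 = 53
Selection 8: 53 + 9 = 62
Selection 9: 62 + 9 = 71
Selection 10: 71 + 9 = 80
Selection 11: 80 + 9 = 89
Selection 12: 89 + 9 = 98
Selection 13: 98 + 9 = 107
Selection 14: 107 + 9 = 116
Selection 15: 116 + 9 = 125 → 125 − 124 = 1
Selection 16: 1 + 9 = 10

123, 8, 17, 26, 35, 44, 53, 62, 71, 80, 89, 98, 107, 116, 1, 10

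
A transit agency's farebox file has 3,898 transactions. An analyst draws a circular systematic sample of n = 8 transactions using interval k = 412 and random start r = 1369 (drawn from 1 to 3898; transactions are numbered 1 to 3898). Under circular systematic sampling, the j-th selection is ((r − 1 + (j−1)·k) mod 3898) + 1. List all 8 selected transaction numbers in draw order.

1369, 1781, 2193, 2605, 3017, 3429, 3841, 355

Selection 1: 1369
Selection 2: 1369 + 412 = 1781
Selection 3: 1781 + 412 = 2193
Selection 4: 2193 + 412 = 2605
Selection 5: 2605 + 412 = 3017
Selection 6: 3017 + 412 = 3429
Selection 7: 3429 + 412 = 3841
Selection 8: 3841 + 412 = 4253 → 4253 − 3898 = 355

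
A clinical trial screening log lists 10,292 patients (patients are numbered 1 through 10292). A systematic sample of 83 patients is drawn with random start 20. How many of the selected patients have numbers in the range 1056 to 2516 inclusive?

12

k = 10292/83 = 124
First selection ≥ 1056: 20 + ⌈(1056−20)/124⌉·124 = 20 + 9×124 = 1136
Last selection ≤ 2516: 20 + ⌊(2516−20)/124⌋·124 = 20 + 20×124 = 2500
Count = 20 − 9 + 1 = 12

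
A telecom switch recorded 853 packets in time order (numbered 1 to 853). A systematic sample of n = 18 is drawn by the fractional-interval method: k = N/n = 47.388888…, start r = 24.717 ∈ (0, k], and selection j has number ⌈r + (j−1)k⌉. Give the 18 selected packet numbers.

25, 73, 120, 167, 215, 262, 310, 357, 404, 452, 499, 546, 594, 641, 689, 736, 783, 831

j=1: r + 0k = 24.717 → ⌈·⌉ = 25
j=2: r + 1k = 72.105888… → ⌈·⌉ = 73
j=3: r + 2k = 119.494777… → ⌈·⌉ = 120
j=4: r + 3k = 166.883666… → ⌈·⌉ = 167
j=5: r + 4k = 214.272555… → ⌈·⌉ = 215
j=6: r + 5k = 261.661444… → ⌈·⌉ = 262
j=7: r + 6k = 309.050333… → ⌈·⌉ = 310
j=8: r + 7k = 356.439222… → ⌈·⌉ = 357
j=9: r + 8k = 403.828111… → ⌈·⌉ = 404
j=10: r + 9k = 451.217 → ⌈·⌉ = 452
j=11: r + 10k = 498.605888… → ⌈·⌉ = 499
j=12: r + 11k = 545.994777… → ⌈·⌉ = 546
j=13: r + 12k = 593.383666… → ⌈·⌉ = 594
j=14: r + 13k = 640.772555… → ⌈·⌉ = 641
j=15: r + 14k = 688.161444… → ⌈·⌉ = 689
j=16: r + 15k = 735.550333… → ⌈·⌉ = 736
j=17: r + 16k = 782.939222… → ⌈·⌉ = 783
j=18: r + 17k = 830.328111… → ⌈·⌉ = 831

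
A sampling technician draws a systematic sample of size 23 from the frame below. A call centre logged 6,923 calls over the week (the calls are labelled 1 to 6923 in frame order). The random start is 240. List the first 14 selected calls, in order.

k = N/n = 6923/23 = 301
call 1: 240
call 2: 240 + 301 = 541
call 3: 541 + 301 = 842
call 4: 842 + 301 = 1143
call 5: 1143 + 301 = 1444
call 6: 1444 + 301 = 1745
call 7: 1745 + 301 = 2046
call 8: 2046 + 301 = 2347
call 9: 2347 + 301 = 2648
call 10: 2648 + 301 = 2949
call 11: 2949 + 301 = 3250
call 12: 3250 + 301 = 3551
call 13: 3551 + 301 = 3852
call 14: 3852 + 301 = 4153

240, 541, 842, 1143, 1444, 1745, 2046, 2347, 2648, 2949, 3250, 3551, 3852, 4153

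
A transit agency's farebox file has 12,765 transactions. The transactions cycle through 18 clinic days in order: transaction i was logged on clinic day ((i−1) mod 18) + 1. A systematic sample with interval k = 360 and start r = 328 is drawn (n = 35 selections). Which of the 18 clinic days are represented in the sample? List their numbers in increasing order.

4

Consecutive selections differ by k = 360, so their clinic day numbers differ by 360 mod 18 = 0.
gcd(360, 18) = 18, so the sample visits 18/18 = 1 distinct residues mod 18.
Start 328 is clinic day 4; the clinic days hit are 4.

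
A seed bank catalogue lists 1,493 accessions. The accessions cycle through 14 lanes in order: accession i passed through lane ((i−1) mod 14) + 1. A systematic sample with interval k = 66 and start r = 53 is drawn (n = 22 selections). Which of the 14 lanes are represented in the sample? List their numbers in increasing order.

Consecutive selections differ by k = 66, so their lane numbers differ by 66 mod 14 = 10.
gcd(66, 14) = 2, so the sample visits 14/2 = 7 distinct residues mod 14.
Start 53 is lane 11; the lanes hit are 1, 3, 5, 7, 9, 11, 13.

1, 3, 5, 7, 9, 11, 13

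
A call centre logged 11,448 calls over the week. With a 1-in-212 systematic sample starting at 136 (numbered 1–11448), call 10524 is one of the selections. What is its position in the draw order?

k = 212
position = (10524 − 136)/212 + 1 = 10388/212 + 1 = 49 + 1 = 50

50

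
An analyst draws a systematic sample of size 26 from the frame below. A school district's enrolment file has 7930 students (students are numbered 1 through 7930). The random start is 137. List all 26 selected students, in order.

137, 442, 747, 1052, 1357, 1662, 1967, 2272, 2577, 2882, 3187, 3492, 3797, 4102, 4407, 4712, 5017, 5322, 5627, 5932, 6237, 6542, 6847, 7152, 7457, 7762

k = N/n = 7930/26 = 305
student 1: 137
student 2: 137 + 305 = 442
student 3: 442 + 305 = 747
student 4: 747 + 305 = 1052
student 5: 1052 + 305 = 1357
student 6: 1357 + 305 = 1662
student 7: 1662 + 305 = 1967
student 8: 1967 + 305 = 2272
student 9: 2272 + 305 = 2577
student 10: 2577 + 305 = 2882
student 11: 2882 + 305 = 3187
student 12: 3187 + 305 = 3492
student 13: 3492 + 305 = 3797
student 14: 3797 + 305 = 4102
student 15: 4102 + 305 = 4407
student 16: 4407 + 305 = 4712
student 17: 4712 + 305 = 5017
student 18: 5017 + 305 = 5322
student 19: 5322 + 305 = 5627
student 20: 5627 + 305 = 5932
student 21: 5932 + 305 = 6237
student 22: 6237 + 305 = 6542
student 23: 6542 + 305 = 6847
student 24: 6847 + 305 = 7152
student 25: 7152 + 305 = 7457
student 26: 7457 + 305 = 7762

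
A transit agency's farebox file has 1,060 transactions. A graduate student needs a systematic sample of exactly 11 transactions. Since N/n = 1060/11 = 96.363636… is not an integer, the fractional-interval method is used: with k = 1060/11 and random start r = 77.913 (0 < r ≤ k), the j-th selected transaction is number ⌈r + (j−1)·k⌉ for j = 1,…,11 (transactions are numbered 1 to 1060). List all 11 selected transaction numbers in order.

78, 175, 271, 368, 464, 560, 657, 753, 849, 946, 1042

j=1: r + 0k = 77.913 → ⌈·⌉ = 78
j=2: r + 1k = 174.276636… → ⌈·⌉ = 175
j=3: r + 2k = 270.640272… → ⌈·⌉ = 271
j=4: r + 3k = 367.003909… → ⌈·⌉ = 368
j=5: r + 4k = 463.367545… → ⌈·⌉ = 464
j=6: r + 5k = 559.731181… → ⌈·⌉ = 560
j=7: r + 6k = 656.094818… → ⌈·⌉ = 657
j=8: r + 7k = 752.458454… → ⌈·⌉ = 753
j=9: r + 8k = 848.822090… → ⌈·⌉ = 849
j=10: r + 9k = 945.185727… → ⌈·⌉ = 946
j=11: r + 10k = 1041.549363… → ⌈·⌉ = 1042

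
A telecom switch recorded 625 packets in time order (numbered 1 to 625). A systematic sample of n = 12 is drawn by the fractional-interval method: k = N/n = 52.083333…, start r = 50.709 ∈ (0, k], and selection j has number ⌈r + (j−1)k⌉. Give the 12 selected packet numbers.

51, 103, 155, 207, 260, 312, 364, 416, 468, 520, 572, 624

j=1: r + 0k = 50.709 → ⌈·⌉ = 51
j=2: r + 1k = 102.792333… → ⌈·⌉ = 103
j=3: r + 2k = 154.875666… → ⌈·⌉ = 155
j=4: r + 3k = 206.959 → ⌈·⌉ = 207
j=5: r + 4k = 259.042333… → ⌈·⌉ = 260
j=6: r + 5k = 311.125666… → ⌈·⌉ = 312
j=7: r + 6k = 363.209 → ⌈·⌉ = 364
j=8: r + 7k = 415.292333… → ⌈·⌉ = 416
j=9: r + 8k = 467.375666… → ⌈·⌉ = 468
j=10: r + 9k = 519.459 → ⌈·⌉ = 520
j=11: r + 10k = 571.542333… → ⌈·⌉ = 572
j=12: r + 11k = 623.625666… → ⌈·⌉ = 624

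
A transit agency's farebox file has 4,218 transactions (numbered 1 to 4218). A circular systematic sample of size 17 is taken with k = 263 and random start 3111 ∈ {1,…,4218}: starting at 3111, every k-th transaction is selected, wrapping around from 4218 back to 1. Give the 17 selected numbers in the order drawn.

Selection 1: 3111
Selection 2: 3111 + 263 = 3374
Selection 3: 3374 + 263 = 3637
Selection 4: 3637 + 263 = 3900
Selection 5: 3900 + 263 = 4163
Selection 6: 4163 + 263 = 4426 → 4426 − 4218 = 208
Selection 7: 208 + 263 = 471
Selection 8: 471 + 263 = 734
Selection 9: 734 + 263 = 997
Selection 10: 997 + 263 = 1260
Selection 11: 1260 + 263 = 1523
Selection 12: 1523 + 263 = 1786
Selection 13: 1786 + 263 = 2049
Selection 14: 2049 + 263 = 2312
Selection 15: 2312 + 263 = 2575
Selection 16: 2575 + 263 = 2838
Selection 17: 2838 + 263 = 3101

3111, 3374, 3637, 3900, 4163, 208, 471, 734, 997, 1260, 1523, 1786, 2049, 2312, 2575, 2838, 3101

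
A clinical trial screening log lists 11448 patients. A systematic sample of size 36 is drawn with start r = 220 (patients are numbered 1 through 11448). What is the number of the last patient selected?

k = 11448/36 = 318
36th selection = r + (36−1)·k = 220 + 35×318 = 220 + 11130 = 11350

11350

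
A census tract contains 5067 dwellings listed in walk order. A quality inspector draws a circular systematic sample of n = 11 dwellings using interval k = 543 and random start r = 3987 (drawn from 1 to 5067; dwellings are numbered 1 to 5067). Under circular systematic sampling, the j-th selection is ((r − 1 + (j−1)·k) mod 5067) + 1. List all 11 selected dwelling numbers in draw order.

Selection 1: 3987
Selection 2: 3987 + 543 = 4530
Selection 3: 4530 + 543 = 5073 → 5073 − 5067 = 6
Selection 4: 6 + 543 = 549
Selection 5: 549 + 543 = 1092
Selection 6: 1092 + 543 = 1635
Selection 7: 1635 + 543 = 2178
Selection 8: 2178 + 543 = 2721
Selection 9: 2721 + 543 = 3264
Selection 10: 3264 + 543 = 3807
Selection 11: 3807 + 543 = 4350

3987, 4530, 6, 549, 1092, 1635, 2178, 2721, 3264, 3807, 4350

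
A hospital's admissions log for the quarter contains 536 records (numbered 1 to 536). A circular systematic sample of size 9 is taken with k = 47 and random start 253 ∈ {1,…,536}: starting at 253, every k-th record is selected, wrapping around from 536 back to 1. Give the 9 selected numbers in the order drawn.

253, 300, 347, 394, 441, 488, 535, 46, 93

Selection 1: 253
Selection 2: 253 + 47 = 300
Selection 3: 300 + 47 = 347
Selection 4: 347 + 47 = 394
Selection 5: 394 + 47 = 441
Selection 6: 441 + 47 = 488
Selection 7: 488 + 47 = 535
Selection 8: 535 + 47 = 582 → 582 − 536 = 46
Selection 9: 46 + 47 = 93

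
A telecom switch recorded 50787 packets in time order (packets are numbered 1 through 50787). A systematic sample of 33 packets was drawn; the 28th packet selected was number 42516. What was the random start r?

963

k = 50787/33 = 1539
r = 42516 − (28−1)×1539 = 42516 − 41553 = 963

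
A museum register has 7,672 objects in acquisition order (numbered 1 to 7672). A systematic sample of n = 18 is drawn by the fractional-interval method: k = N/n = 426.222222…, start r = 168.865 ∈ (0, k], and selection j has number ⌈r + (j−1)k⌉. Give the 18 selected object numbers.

169, 596, 1022, 1448, 1874, 2300, 2727, 3153, 3579, 4005, 4432, 4858, 5284, 5710, 6136, 6563, 6989, 7415

j=1: r + 0k = 168.865 → ⌈·⌉ = 169
j=2: r + 1k = 595.087222… → ⌈·⌉ = 596
j=3: r + 2k = 1021.309444… → ⌈·⌉ = 1022
j=4: r + 3k = 1447.531666… → ⌈·⌉ = 1448
j=5: r + 4k = 1873.753888… → ⌈·⌉ = 1874
j=6: r + 5k = 2299.976111… → ⌈·⌉ = 2300
j=7: r + 6k = 2726.198333… → ⌈·⌉ = 2727
j=8: r + 7k = 3152.420555… → ⌈·⌉ = 3153
j=9: r + 8k = 3578.642777… → ⌈·⌉ = 3579
j=10: r + 9k = 4004.865 → ⌈·⌉ = 4005
j=11: r + 10k = 4431.087222… → ⌈·⌉ = 4432
j=12: r + 11k = 4857.309444… → ⌈·⌉ = 4858
j=13: r + 12k = 5283.531666… → ⌈·⌉ = 5284
j=14: r + 13k = 5709.753888… → ⌈·⌉ = 5710
j=15: r + 14k = 6135.976111… → ⌈·⌉ = 6136
j=16: r + 15k = 6562.198333… → ⌈·⌉ = 6563
j=17: r + 16k = 6988.420555… → ⌈·⌉ = 6989
j=18: r + 17k = 7414.642777… → ⌈·⌉ = 7415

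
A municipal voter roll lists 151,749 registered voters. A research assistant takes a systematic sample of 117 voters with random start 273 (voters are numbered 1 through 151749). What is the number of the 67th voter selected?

k = 151749/117 = 1297
67th selection = r + (67−1)·k = 273 + 66×1297 = 273 + 85602 = 85875

85875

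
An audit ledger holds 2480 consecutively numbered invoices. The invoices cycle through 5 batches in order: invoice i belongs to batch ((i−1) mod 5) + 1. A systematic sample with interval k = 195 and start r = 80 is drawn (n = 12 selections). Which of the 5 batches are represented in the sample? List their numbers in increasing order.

Consecutive selections differ by k = 195, so their batch numbers differ by 195 mod 5 = 0.
gcd(195, 5) = 5, so the sample visits 5/5 = 1 distinct residues mod 5.
Start 80 is batch 5; the batches hit are 5.

5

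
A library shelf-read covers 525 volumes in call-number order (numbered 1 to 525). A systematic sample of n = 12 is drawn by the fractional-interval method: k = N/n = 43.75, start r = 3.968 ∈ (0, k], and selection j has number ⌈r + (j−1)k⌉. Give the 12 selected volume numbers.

j=1: r + 0k = 3.968 → ⌈·⌉ = 4
j=2: r + 1k = 47.718 → ⌈·⌉ = 48
j=3: r + 2k = 91.468 → ⌈·⌉ = 92
j=4: r + 3k = 135.218 → ⌈·⌉ = 136
j=5: r + 4k = 178.968 → ⌈·⌉ = 179
j=6: r + 5k = 222.718 → ⌈·⌉ = 223
j=7: r + 6k = 266.468 → ⌈·⌉ = 267
j=8: r + 7k = 310.218 → ⌈·⌉ = 311
j=9: r + 8k = 353.968 → ⌈·⌉ = 354
j=10: r + 9k = 397.718 → ⌈·⌉ = 398
j=11: r + 10k = 441.468 → ⌈·⌉ = 442
j=12: r + 11k = 485.218 → ⌈·⌉ = 486

4, 48, 92, 136, 179, 223, 267, 311, 354, 398, 442, 486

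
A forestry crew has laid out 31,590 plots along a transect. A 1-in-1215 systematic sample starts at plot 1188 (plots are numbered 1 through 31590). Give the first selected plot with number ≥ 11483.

k = 1215
Steps past start: ⌈(11483 − 1188)/1215⌉ = ⌈10295/1215⌉ = 9
Selected plot: 1188 + 9×1215 = 12123

12123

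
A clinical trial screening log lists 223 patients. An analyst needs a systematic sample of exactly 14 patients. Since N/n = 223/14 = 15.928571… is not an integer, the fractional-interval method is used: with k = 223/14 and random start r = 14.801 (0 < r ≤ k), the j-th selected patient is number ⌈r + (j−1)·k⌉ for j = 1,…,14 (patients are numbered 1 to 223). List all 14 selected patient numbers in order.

15, 31, 47, 63, 79, 95, 111, 127, 143, 159, 175, 191, 206, 222

j=1: r + 0k = 14.801 → ⌈·⌉ = 15
j=2: r + 1k = 30.729571… → ⌈·⌉ = 31
j=3: r + 2k = 46.658142… → ⌈·⌉ = 47
j=4: r + 3k = 62.586714… → ⌈·⌉ = 63
j=5: r + 4k = 78.515285… → ⌈·⌉ = 79
j=6: r + 5k = 94.443857… → ⌈·⌉ = 95
j=7: r + 6k = 110.372428… → ⌈·⌉ = 111
j=8: r + 7k = 126.301 → ⌈·⌉ = 127
j=9: r + 8k = 142.229571… → ⌈·⌉ = 143
j=10: r + 9k = 158.158142… → ⌈·⌉ = 159
j=11: r + 10k = 174.086714… → ⌈·⌉ = 175
j=12: r + 11k = 190.015285… → ⌈·⌉ = 191
j=13: r + 12k = 205.943857… → ⌈·⌉ = 206
j=14: r + 13k = 221.872428… → ⌈·⌉ = 222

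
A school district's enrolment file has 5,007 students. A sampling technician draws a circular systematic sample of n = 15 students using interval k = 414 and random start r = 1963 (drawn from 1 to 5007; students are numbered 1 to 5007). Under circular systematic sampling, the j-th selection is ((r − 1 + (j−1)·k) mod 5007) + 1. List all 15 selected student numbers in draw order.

Selection 1: 1963
Selection 2: 1963 + 414 = 2377
Selection 3: 2377 + 414 = 2791
Selection 4: 2791 + 414 = 3205
Selection 5: 3205 + 414 = 3619
Selection 6: 3619 + 414 = 4033
Selection 7: 4033 + 414 = 4447
Selection 8: 4447 + 414 = 4861
Selection 9: 4861 + 414 = 5275 → 5275 − 5007 = 268
Selection 10: 268 + 414 = 682
Selection 11: 682 + 414 = 1096
Selection 12: 1096 + 414 = 1510
Selection 13: 1510 + 414 = 1924
Selection 14: 1924 + 414 = 2338
Selection 15: 2338 + 414 = 2752

1963, 2377, 2791, 3205, 3619, 4033, 4447, 4861, 268, 682, 1096, 1510, 1924, 2338, 2752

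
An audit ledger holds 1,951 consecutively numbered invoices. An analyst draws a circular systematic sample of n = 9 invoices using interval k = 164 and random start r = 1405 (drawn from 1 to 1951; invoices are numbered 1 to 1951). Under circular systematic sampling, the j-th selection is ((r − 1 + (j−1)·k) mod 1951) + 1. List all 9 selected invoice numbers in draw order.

Selection 1: 1405
Selection 2: 1405 + 164 = 1569
Selection 3: 1569 + 164 = 1733
Selection 4: 1733 + 164 = 1897
Selection 5: 1897 + 164 = 2061 → 2061 − 1951 = 110
Selection 6: 110 + 164 = 274
Selection 7: 274 + 164 = 438
Selection 8: 438 + 164 = 602
Selection 9: 602 + 164 = 766

1405, 1569, 1733, 1897, 110, 274, 438, 602, 766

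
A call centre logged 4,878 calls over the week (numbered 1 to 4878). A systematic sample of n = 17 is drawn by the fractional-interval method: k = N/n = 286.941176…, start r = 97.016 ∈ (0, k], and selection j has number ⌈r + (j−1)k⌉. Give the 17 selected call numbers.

98, 384, 671, 958, 1245, 1532, 1819, 2106, 2393, 2680, 2967, 3254, 3541, 3828, 4115, 4402, 4689

j=1: r + 0k = 97.016 → ⌈·⌉ = 98
j=2: r + 1k = 383.957176… → ⌈·⌉ = 384
j=3: r + 2k = 670.898352… → ⌈·⌉ = 671
j=4: r + 3k = 957.839529… → ⌈·⌉ = 958
j=5: r + 4k = 1244.780705… → ⌈·⌉ = 1245
j=6: r + 5k = 1531.721882… → ⌈·⌉ = 1532
j=7: r + 6k = 1818.663058… → ⌈·⌉ = 1819
j=8: r + 7k = 2105.604235… → ⌈·⌉ = 2106
j=9: r + 8k = 2392.545411… → ⌈·⌉ = 2393
j=10: r + 9k = 2679.486588… → ⌈·⌉ = 2680
j=11: r + 10k = 2966.427764… → ⌈·⌉ = 2967
j=12: r + 11k = 3253.368941… → ⌈·⌉ = 3254
j=13: r + 12k = 3540.310117… → ⌈·⌉ = 3541
j=14: r + 13k = 3827.251294… → ⌈·⌉ = 3828
j=15: r + 14k = 4114.192470… → ⌈·⌉ = 4115
j=16: r + 15k = 4401.133647… → ⌈·⌉ = 4402
j=17: r + 16k = 4688.074823… → ⌈·⌉ = 4689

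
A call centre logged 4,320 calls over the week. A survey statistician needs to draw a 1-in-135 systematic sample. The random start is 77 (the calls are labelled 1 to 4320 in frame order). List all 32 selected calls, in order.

77, 212, 347, 482, 617, 752, 887, 1022, 1157, 1292, 1427, 1562, 1697, 1832, 1967, 2102, 2237, 2372, 2507, 2642, 2777, 2912, 3047, 3182, 3317, 3452, 3587, 3722, 3857, 3992, 4127, 4262

call 1: 77
call 2: 77 + 135 = 212
call 3: 212 + 135 = 347
call 4: 347 + 135 = 482
call 5: 482 + 135 = 617
call 6: 617 + 135 = 752
call 7: 752 + 135 = 887
call 8: 887 + 135 = 1022
call 9: 1022 + 135 = 1157
call 10: 1157 + 135 = 1292
call 11: 1292 + 135 = 1427
call 12: 1427 + 135 = 1562
call 13: 1562 + 135 = 1697
call 14: 1697 + 135 = 1832
call 15: 1832 + 135 = 1967
call 16: 1967 + 135 = 2102
call 17: 2102 + 135 = 2237
call 18: 2237 + 135 = 2372
call 19: 2372 + 135 = 2507
call 20: 2507 + 135 = 2642
call 21: 2642 + 135 = 2777
call 22: 2777 + 135 = 2912
call 23: 2912 + 135 = 3047
call 24: 3047 + 135 = 3182
call 25: 3182 + 135 = 3317
call 26: 3317 + 135 = 3452
call 27: 3452 + 135 = 3587
call 28: 3587 + 135 = 3722
call 29: 3722 + 135 = 3857
call 30: 3857 + 135 = 3992
call 31: 3992 + 135 = 4127
call 32: 4127 + 135 = 4262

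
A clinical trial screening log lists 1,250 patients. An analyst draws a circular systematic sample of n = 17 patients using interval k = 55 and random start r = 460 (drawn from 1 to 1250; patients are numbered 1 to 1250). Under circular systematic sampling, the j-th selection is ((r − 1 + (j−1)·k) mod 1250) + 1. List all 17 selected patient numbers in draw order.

460, 515, 570, 625, 680, 735, 790, 845, 900, 955, 1010, 1065, 1120, 1175, 1230, 35, 90

Selection 1: 460
Selection 2: 460 + 55 = 515
Selection 3: 515 + 55 = 570
Selection 4: 570 + 55 = 625
Selection 5: 625 + 55 = 680
Selection 6: 680 + 55 = 735
Selection 7: 735 + 55 = 790
Selection 8: 790 + 55 = 845
Selection 9: 845 + 55 = 900
Selection 10: 900 + 55 = 955
Selection 11: 955 + 55 = 1010
Selection 12: 1010 + 55 = 1065
Selection 13: 1065 + 55 = 1120
Selection 14: 1120 + 55 = 1175
Selection 15: 1175 + 55 = 1230
Selection 16: 1230 + 55 = 1285 → 1285 − 1250 = 35
Selection 17: 35 + 55 = 90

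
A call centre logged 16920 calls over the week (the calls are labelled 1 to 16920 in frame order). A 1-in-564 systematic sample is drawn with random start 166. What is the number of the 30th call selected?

16522

k = 564
30th selection = r + (30−1)·k = 166 + 29×564 = 166 + 16356 = 16522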